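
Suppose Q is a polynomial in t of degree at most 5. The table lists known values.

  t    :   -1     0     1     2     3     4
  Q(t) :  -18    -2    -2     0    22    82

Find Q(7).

Write Q(t) = at^5 + bt^4 + ct³ + dt² + et + p; the 6 given values yield a linear system in the 6 coefficients.
Solving, the top 2 coefficients vanish, and Q(t) = 3t³ - 8t² + 5t - 2.
Then Q(7) = 670.

670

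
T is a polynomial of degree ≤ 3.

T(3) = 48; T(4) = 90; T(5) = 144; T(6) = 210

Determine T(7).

First differences: 42, 54, 66. Second differences: 12, 12.
Level-2 differences are constant, so T has degree 2.
Fitting a degree-2 polynomial gives T(n) = 6n² - 6.
Then T(7) = 288.

288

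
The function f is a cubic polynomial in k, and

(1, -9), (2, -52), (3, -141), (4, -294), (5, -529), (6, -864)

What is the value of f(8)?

Write f(k) = ak³ + bk² + ck + d; the 6 given values yield a linear system in the 4 coefficients.
Solving, f(k) = -3k³ - 5k² - 7k + 6.
Then f(8) = -1906.

-1906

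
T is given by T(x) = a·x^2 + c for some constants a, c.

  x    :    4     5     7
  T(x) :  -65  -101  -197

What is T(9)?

-325

From T(4) = -65 and T(5) = -101: 16a + c = -65 and 25a + c = -101.
Subtracting: 9a = -36, so a = -4; then c = -65 − (-4)·16 = -1.
So T(x) = -4x² − 1, and T(9) = -325.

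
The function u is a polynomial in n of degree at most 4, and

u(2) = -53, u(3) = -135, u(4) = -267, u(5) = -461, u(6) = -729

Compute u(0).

9

Write u(n) = an^4 + bn³ + cn² + dn + e; the 5 given values yield a linear system in the 5 coefficients.
Solving, the leading coefficient vanishes, and u(n) = -2n³ - 7n² - 9n + 9.
Then u(0) = 9.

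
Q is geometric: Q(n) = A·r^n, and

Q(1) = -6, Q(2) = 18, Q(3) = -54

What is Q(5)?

-486

Consecutive ratio: 18/(-6) = -3, and -54/18 = -3, so r = -3.
Then A·(-3)^1 = -6 gives A = 2, and Q(n) = 2·(-3)^n.
Q(5) = 2·(-3)^5 = -486.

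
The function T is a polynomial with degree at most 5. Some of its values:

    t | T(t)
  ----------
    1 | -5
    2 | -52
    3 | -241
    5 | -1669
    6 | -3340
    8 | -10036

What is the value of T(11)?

Write T(t) = at^5 + bt^4 + ct³ + dt² + et + p; the 6 given values yield a linear system in the 6 coefficients.
Solving, the leading coefficient vanishes, and T(t) = -2t^4 - 4t³ + 3t² + 2t - 4.
Then T(11) = -34225.

-34225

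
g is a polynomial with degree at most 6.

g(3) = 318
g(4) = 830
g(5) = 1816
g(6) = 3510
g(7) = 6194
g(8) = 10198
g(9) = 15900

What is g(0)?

6

First differences: 512, 986, 1694, 2684, 4004, 5702. Second differences: 474, 708, 990, 1320, 1698. Third differences: 234, 282, 330, 378. Fourth differences: 48, 48, 48.
Level-4 differences are constant, so g has degree 4.
Fitting a degree-4 polynomial gives g(n) = 2n^4 + 3n³ + 7n² + 2n + 6.
The constant term is g(0) = 6.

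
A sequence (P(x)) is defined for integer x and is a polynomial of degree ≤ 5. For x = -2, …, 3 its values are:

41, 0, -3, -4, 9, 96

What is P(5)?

972

Write P(x) = ax^5 + bx^4 + cx³ + dx² + ex + p; the 6 given values yield a linear system in the 6 coefficients.
Solving, the leading coefficient vanishes, and P(x) = 2x^4 - 2x³ - x² - 3.
Then P(5) = 972.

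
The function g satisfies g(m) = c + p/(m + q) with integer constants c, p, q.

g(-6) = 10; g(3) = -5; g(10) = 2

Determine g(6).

(g(m) − c)(m + q) = p for each data point; the three points give a linear system in c and q, then p follows.
Solving: c = 5, q = 0, p = -30, so g(m) = 5 − 30/(m + 0).
Then g(6) = 5 − 30/6 = 0.

0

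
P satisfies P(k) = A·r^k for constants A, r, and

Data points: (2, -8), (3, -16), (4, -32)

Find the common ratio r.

2

Consecutive ratio: -16/(-8) = 2, and -32/(-16) = 2, so r = 2.
Then A·2^2 = -8 gives A = -2, and P(k) = -2·2^k.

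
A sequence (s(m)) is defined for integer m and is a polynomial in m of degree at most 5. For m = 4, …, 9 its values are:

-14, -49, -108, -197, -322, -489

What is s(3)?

3

First differences: -35, -59, -89, -125, -167. Second differences: -24, -30, -36, -42. Third differences: -6, -6, -6.
Level-3 differences are constant, so s has degree 3.
Fitting a degree-3 polynomial gives s(m) = -m³ + 3m² - m + 6.
Then s(3) = 3.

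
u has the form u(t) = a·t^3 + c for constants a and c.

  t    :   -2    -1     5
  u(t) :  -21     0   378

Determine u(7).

1032

From u(-2) = -21 and u(-1) = 0: -8a + c = -21 and -1a + c = 0.
Subtracting: 7a = 21, so a = 3; then c = -21 − 3·(-8) = 3.
So u(t) = 3t³ + 3, and u(7) = 1032.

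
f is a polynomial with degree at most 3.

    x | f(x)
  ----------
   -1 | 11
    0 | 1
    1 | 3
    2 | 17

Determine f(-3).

67

First differences: -10, 2, 14. Second differences: 12, 12.
Level-2 differences are constant, so f has degree 2.
Fitting a degree-2 polynomial gives f(x) = 6x² - 4x + 1.
Then f(-3) = 67.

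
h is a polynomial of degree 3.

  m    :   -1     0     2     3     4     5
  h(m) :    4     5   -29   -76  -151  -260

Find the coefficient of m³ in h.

Write h(m) = am³ + bm² + cm + d; the 6 given values yield a linear system in the 4 coefficients.
Solving, h(m) = -m³ - 5m² - 3m + 5.
The coefficient of m³ is -1.

-1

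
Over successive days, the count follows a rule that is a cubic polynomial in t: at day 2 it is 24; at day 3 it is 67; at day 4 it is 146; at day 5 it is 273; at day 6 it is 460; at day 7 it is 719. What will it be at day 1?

Write the value at t as s(t).
First differences: 43, 79, 127, 187, 259. Second differences: 36, 48, 60, 72. Third differences: 12, 12, 12.
Level-3 differences are constant, so s has degree 3.
Fitting a degree-3 polynomial gives s(t) = 2t³ + 5t - 2.
Then s(1) = 5.

5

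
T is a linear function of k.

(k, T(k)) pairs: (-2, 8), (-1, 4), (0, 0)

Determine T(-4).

First differences: -4, -4.
Level-1 differences are constant, so T has degree 1.
Fitting a degree-1 polynomial gives T(k) = -4k.
Then T(-4) = 16.

16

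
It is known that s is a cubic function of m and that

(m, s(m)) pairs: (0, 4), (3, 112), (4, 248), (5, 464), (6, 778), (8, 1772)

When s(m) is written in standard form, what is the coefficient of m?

-3

Write s(m) = am³ + bm² + cm + d; the 6 given values yield a linear system in the 4 coefficients.
Solving, s(m) = 3m³ + 4m² - 3m + 4.
The coefficient of m is -3.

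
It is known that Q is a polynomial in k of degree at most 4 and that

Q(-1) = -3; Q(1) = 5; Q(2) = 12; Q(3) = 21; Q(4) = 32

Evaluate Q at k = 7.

77

Write Q(k) = ak^4 + bk³ + ck² + dk + e; the 5 given values yield a linear system in the 5 coefficients.
Solving, the top 2 coefficients vanish, and Q(k) = k² + 4k.
Then Q(7) = 77.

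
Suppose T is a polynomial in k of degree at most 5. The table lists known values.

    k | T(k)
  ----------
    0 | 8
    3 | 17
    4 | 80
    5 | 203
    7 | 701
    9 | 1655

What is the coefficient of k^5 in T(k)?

0

Write T(k) = ak^5 + bk^4 + ck³ + dk² + ek + p; the 6 given values yield a linear system in the 6 coefficients.
Solving, the top 2 coefficients vanish, and T(k) = 3k³ - 6k² - 6k + 8.
The coefficient of k^5 is 0.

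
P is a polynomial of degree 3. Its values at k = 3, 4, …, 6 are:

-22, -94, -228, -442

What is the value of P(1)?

Write P(k) = ak³ + bk² + ck + d; the 4 given values yield a linear system in the 4 coefficients.
Solving, P(k) = -3k³ + 5k² + 4k + 2.
Then P(1) = 8.

8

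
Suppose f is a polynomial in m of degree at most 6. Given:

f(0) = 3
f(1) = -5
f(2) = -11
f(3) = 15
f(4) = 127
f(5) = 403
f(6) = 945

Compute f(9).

5547

First differences: -8, -6, 26, 112, 276, 542. Second differences: 2, 32, 86, 164, 266. Third differences: 30, 54, 78, 102. Fourth differences: 24, 24, 24.
Level-4 differences are constant, so f has degree 4.
Fitting a degree-4 polynomial gives f(m) = m^4 - m³ - 3m² - 5m + 3.
Then f(9) = 5547.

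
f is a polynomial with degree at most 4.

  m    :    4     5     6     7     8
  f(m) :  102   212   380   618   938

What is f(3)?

First differences: 110, 168, 238, 320. Second differences: 58, 70, 82. Third differences: 12, 12.
Level-3 differences are constant, so f has degree 3.
Fitting a degree-3 polynomial gives f(m) = 2m³ - m² - 3m + 2.
Then f(3) = 38.

38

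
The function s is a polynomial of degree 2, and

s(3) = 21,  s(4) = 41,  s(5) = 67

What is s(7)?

Write s(x) = ax² + bx + c; the 3 given values yield a linear system in the 3 coefficients.
Solving, s(x) = 3x² - x - 3.
Then s(7) = 137.

137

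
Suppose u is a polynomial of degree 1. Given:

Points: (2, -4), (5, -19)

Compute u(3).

-9

Write u(k) = ak + b; the 2 given values yield a linear system in the 2 coefficients.
Solving, u(k) = -5k + 6.
Then u(3) = -9.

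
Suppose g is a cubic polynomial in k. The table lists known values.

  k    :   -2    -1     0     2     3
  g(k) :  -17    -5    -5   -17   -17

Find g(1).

-11

Write g(k) = ak³ + bk² + ck + d; the 5 given values yield a linear system in the 4 coefficients.
Solving, g(k) = k³ - 3k² - 4k - 5.
Then g(1) = -11.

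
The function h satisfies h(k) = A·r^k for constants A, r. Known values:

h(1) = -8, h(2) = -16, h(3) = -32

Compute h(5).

Consecutive ratio: -16/(-8) = 2, and -32/(-16) = 2, so r = 2.
Then A·2^1 = -8 gives A = -4, and h(k) = -4·2^k.
h(5) = -4·2^5 = -128.

-128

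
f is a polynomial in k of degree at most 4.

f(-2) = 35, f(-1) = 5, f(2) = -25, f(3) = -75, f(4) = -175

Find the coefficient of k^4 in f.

Write f(k) = ak^4 + bk³ + ck² + dk + e; the 5 given values yield a linear system in the 5 coefficients.
Solving, the leading coefficient vanishes, and f(k) = -3k³ + 2k² - 3k - 3.
The coefficient of k^4 is 0.

0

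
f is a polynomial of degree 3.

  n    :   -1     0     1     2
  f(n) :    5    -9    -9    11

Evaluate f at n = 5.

Write f(n) = an³ + bn² + cn + d; the 4 given values yield a linear system in the 4 coefficients.
Solving, f(n) = n³ + 7n² - 8n - 9.
Then f(5) = 251.

251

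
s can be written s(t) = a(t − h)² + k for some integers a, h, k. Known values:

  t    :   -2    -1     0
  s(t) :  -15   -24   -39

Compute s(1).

First differences -9, -15; second difference -6 = 2a, so a = -3.
Expanding, the t-coefficient is −2ah = 6h; matching it to the data gives h = -3, and then k = -12.
So s(t) = -3(t + 3)² − 12.
s(1) = -3·4² − 12 = -60.

-60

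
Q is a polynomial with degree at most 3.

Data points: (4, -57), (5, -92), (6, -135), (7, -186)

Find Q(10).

First differences: -35, -43, -51. Second differences: -8, -8.
Level-2 differences are constant, so Q has degree 2.
Fitting a degree-2 polynomial gives Q(m) = -4m² + m + 3.
Then Q(10) = -387.

-387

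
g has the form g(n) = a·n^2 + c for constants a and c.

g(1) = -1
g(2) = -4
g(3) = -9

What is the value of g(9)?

From g(1) = -1 and g(2) = -4: 1a + c = -1 and 4a + c = -4.
Subtracting: 3a = -3, so a = -1; then c = -1 − (-1)·1 = 0.
So g(n) = -1n² + 0, and g(9) = -81.

-81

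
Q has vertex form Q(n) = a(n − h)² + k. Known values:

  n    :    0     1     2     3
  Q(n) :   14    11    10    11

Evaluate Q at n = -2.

26

First differences -3, -1, 1; second difference 2 = 2a, so a = 1.
Expanding, the n-coefficient is −2ah = -2h; matching it to the data gives h = 2, and then k = 10.
So Q(n) = 1(n − 2)² + 10.
Q(-2) = 1·(-4)² + 10 = 26.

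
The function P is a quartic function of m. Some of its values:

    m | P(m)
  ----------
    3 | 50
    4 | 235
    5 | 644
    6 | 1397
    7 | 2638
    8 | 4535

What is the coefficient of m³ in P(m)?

2

First differences: 185, 409, 753, 1241, 1897. Second differences: 224, 344, 488, 656. Third differences: 120, 144, 168. Fourth differences: 24, 24.
Level-4 differences are constant, so P has degree 4.
Fitting a degree-4 polynomial gives P(m) = m^4 + 2m³ - 9m² - m - 1.
The coefficient of m³ is 2.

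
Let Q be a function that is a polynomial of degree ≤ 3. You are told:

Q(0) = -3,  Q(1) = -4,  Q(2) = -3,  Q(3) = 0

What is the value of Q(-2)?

5

Write Q(t) = at³ + bt² + ct + d; the 4 given values yield a linear system in the 4 coefficients.
Solving, the leading coefficient vanishes, and Q(t) = t² - 2t - 3.
Then Q(-2) = 5.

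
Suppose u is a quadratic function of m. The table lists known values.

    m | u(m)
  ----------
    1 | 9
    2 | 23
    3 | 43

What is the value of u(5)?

Write u(m) = am² + bm + c; the 3 given values yield a linear system in the 3 coefficients.
Solving, u(m) = 3m² + 5m + 1.
Then u(5) = 101.

101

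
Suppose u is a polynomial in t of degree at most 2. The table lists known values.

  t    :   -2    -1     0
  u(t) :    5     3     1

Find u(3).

Write u(t) = at² + bt + c; the 3 given values yield a linear system in the 3 coefficients.
Solving, the leading coefficient vanishes, and u(t) = -2t + 1.
Then u(3) = -5.

-5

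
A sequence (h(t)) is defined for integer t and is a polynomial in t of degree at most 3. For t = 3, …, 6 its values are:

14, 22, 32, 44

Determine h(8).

74

First differences: 8, 10, 12. Second differences: 2, 2.
Level-2 differences are constant, so h has degree 2.
Fitting a degree-2 polynomial gives h(t) = t² + t + 2.
Then h(8) = 74.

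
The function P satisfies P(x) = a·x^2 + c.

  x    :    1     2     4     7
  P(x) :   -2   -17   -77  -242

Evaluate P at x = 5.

-122

From P(1) = -2 and P(2) = -17: 1a + c = -2 and 4a + c = -17.
Subtracting: 3a = -15, so a = -5; then c = -2 − (-5)·1 = 3.
So P(x) = -5x² + 3, and P(5) = -122.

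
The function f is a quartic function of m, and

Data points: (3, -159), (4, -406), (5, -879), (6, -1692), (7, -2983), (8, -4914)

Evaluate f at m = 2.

-48

Write f(m) = am^4 + bm³ + cm² + dm + e; the 6 given values yield a linear system in the 5 coefficients.
Solving, f(m) = -m^4 - m³ - 4m² - 7m + 6.
Then f(2) = -48.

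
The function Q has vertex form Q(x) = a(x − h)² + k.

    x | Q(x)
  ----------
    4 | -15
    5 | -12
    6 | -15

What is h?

5

First differences 3, -3; second difference -6 = 2a, so a = -3.
Expanding, the x-coefficient is −2ah = 6h; matching it to the data gives h = 5, and then k = -12.
So Q(x) = -3(x − 5)² − 12.
Hence h = 5.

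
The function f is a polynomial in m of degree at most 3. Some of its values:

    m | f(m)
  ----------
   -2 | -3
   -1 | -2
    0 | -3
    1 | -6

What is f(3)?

First differences: 1, -1, -3. Second differences: -2, -2.
Level-2 differences are constant, so f has degree 2.
Fitting a degree-2 polynomial gives f(m) = -m² - 2m - 3.
Then f(3) = -18.

-18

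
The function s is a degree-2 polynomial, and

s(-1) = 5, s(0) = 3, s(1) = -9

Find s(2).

Write s(x) = ax² + bx + c; the 3 given values yield a linear system in the 3 coefficients.
Solving, s(x) = -5x² - 7x + 3.
Then s(2) = -31.

-31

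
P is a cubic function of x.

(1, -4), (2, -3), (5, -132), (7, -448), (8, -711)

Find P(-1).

0

Write P(x) = ax³ + bx² + cx + d; the 5 given values yield a linear system in the 4 coefficients.
Solving, P(x) = -2x³ + 5x² - 7.
Then P(-1) = 0.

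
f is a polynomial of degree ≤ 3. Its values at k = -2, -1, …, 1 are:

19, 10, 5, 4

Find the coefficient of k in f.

-3

First differences: -9, -5, -1. Second differences: 4, 4.
Level-2 differences are constant, so f has degree 2.
Fitting a degree-2 polynomial gives f(k) = 2k² - 3k + 5.
The coefficient of k is -3.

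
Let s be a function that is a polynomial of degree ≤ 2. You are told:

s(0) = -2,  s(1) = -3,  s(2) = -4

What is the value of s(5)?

-7

First differences: -1, -1.
Level-1 differences are constant, so s has degree 1.
Fitting a degree-1 polynomial gives s(x) = -x - 2.
Then s(5) = -7.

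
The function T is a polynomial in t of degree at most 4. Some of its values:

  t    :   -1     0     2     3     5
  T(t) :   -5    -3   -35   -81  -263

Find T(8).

Write T(t) = at^4 + bt³ + ct² + dt + e; the 5 given values yield a linear system in the 5 coefficients.
Solving, the leading coefficient vanishes, and T(t) = -t³ - 5t² - 2t - 3.
Then T(8) = -851.

-851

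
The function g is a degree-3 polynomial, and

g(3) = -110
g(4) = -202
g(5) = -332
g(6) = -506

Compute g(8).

Write g(k) = ak³ + bk² + ck + d; the 4 given values yield a linear system in the 4 coefficients.
Solving, g(k) = -k³ - 7k² - 6k - 2.
Then g(8) = -1010.

-1010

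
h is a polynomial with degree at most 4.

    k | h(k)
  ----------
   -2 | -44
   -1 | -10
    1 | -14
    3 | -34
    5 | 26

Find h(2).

-28

Write h(k) = ak^4 + bk³ + ck² + dk + e; the 5 given values yield a linear system in the 5 coefficients.
Solving, the leading coefficient vanishes, and h(k) = 2k³ - 8k² - 4k - 4.
Then h(2) = -28.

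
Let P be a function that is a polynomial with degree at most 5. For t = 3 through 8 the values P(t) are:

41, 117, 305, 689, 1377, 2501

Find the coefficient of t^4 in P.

First differences: 76, 188, 384, 688, 1124. Second differences: 112, 196, 304, 436. Third differences: 84, 108, 132. Fourth differences: 24, 24.
Level-4 differences are constant, so P has degree 4.
Fitting a degree-4 polynomial gives P(t) = t^4 - 4t³ + 7t² + 5.
The coefficient of t^4 is 1.

1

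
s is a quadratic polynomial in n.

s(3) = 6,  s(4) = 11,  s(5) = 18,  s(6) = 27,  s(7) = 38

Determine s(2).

3

First differences: 5, 7, 9, 11. Second differences: 2, 2, 2.
Level-2 differences are constant, so s has degree 2.
Fitting a degree-2 polynomial gives s(n) = n² - 2n + 3.
Then s(2) = 3.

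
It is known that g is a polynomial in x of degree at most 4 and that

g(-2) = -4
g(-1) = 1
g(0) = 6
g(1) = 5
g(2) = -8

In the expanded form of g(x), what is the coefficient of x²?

Write g(x) = ax^4 + bx³ + cx² + dx + e; the 5 given values yield a linear system in the 5 coefficients.
Solving, the leading coefficient vanishes, and g(x) = -x³ - 3x² + 3x + 6.
The coefficient of x² is -3.

-3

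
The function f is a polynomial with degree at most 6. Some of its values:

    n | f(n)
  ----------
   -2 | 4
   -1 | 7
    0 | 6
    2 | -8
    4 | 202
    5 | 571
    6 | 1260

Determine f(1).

Write f(n) = an^6 + bn^5 + cn^4 + dn³ + en² + pn + q; the 7 given values yield a linear system in the 7 coefficients.
Solving, the top 2 coefficients vanish, and f(n) = n^4 + n³ - 6n² - 7n + 6.
Then f(1) = -5.

-5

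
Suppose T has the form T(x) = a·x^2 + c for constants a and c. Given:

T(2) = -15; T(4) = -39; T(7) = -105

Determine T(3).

-25

From T(2) = -15 and T(4) = -39: 4a + c = -15 and 16a + c = -39.
Subtracting: 12a = -24, so a = -2; then c = -15 − (-2)·4 = -7.
So T(x) = -2x² − 7, and T(3) = -25.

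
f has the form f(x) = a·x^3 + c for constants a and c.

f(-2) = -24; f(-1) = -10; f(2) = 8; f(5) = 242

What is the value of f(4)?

From f(-2) = -24 and f(-1) = -10: -8a + c = -24 and -1a + c = -10.
Subtracting: 7a = 14, so a = 2; then c = -24 − 2·(-8) = -8.
So f(x) = 2x³ − 8, and f(4) = 120.

120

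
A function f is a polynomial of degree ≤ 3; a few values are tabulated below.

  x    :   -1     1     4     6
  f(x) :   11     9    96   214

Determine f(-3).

Write f(x) = ax³ + bx² + cx + d; the 4 given values yield a linear system in the 4 coefficients.
Solving, the leading coefficient vanishes, and f(x) = 6x² - x + 4.
Then f(-3) = 61.

61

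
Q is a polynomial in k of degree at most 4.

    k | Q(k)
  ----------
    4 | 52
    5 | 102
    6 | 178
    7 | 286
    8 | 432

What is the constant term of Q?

-8

Write Q(k) = ak^4 + bk³ + ck² + dk + e; the 5 given values yield a linear system in the 5 coefficients.
Solving, the leading coefficient vanishes, and Q(k) = k³ - 2k² + 7k - 8.
The constant term is Q(0) = -8.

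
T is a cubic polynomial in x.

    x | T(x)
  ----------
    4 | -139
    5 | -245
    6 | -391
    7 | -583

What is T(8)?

-827

Write T(x) = ax³ + bx² + cx + d; the 4 given values yield a linear system in the 4 coefficients.
Solving, T(x) = -x³ - 5x² + 5.
Then T(8) = -827.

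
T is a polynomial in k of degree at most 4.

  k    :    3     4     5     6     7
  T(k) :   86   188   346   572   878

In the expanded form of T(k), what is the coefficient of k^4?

0

First differences: 102, 158, 226, 306. Second differences: 56, 68, 80. Third differences: 12, 12.
Level-3 differences are constant, so T has degree 3.
Fitting a degree-3 polynomial gives T(k) = 2k³ + 4k² - 4.
The coefficient of k^4 is 0.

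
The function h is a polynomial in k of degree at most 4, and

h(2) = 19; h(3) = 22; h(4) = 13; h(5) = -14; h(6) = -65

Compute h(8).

First differences: 3, -9, -27, -51. Second differences: -12, -18, -24. Third differences: -6, -6.
Level-3 differences are constant, so h has degree 3.
Fitting a degree-3 polynomial gives h(k) = -k³ + 3k² + 7k + 1.
Then h(8) = -263.

-263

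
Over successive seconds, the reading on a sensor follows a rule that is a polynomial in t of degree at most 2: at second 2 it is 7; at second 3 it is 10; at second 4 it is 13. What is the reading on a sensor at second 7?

Write the value at t as Q(t).
First differences: 3, 3.
Level-1 differences are constant, so Q has degree 1.
Fitting a degree-1 polynomial gives Q(t) = 3t + 1.
Then Q(7) = 22.

22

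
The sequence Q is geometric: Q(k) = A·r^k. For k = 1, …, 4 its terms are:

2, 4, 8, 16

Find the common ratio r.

Consecutive ratio: 4/2 = 2, and 8/4 = 2, so r = 2.
Then A·2^1 = 2 gives A = 1, and Q(k) = 1·2^k.

2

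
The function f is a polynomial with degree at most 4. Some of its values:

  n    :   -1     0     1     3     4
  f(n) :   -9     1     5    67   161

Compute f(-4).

-255

Write f(n) = an^4 + bn³ + cn² + dn + e; the 5 given values yield a linear system in the 5 coefficients.
Solving, the leading coefficient vanishes, and f(n) = 3n³ - 3n² + 4n + 1.
Then f(-4) = -255.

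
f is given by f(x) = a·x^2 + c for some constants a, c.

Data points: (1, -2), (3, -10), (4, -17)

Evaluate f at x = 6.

From f(1) = -2 and f(3) = -10: 1a + c = -2 and 9a + c = -10.
Subtracting: 8a = -8, so a = -1; then c = -2 − (-1)·1 = -1.
So f(x) = -1x² − 1, and f(6) = -37.

-37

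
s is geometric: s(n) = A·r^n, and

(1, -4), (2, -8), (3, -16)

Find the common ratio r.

2

Consecutive ratio: -8/(-4) = 2, and -16/(-8) = 2, so r = 2.
Then A·2^1 = -4 gives A = -2, and s(n) = -2·2^n.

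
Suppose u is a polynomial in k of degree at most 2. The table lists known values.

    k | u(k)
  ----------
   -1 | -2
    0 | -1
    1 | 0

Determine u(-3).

Write u(k) = ak² + bk + c; the 3 given values yield a linear system in the 3 coefficients.
Solving, the leading coefficient vanishes, and u(k) = k - 1.
Then u(-3) = -4.

-4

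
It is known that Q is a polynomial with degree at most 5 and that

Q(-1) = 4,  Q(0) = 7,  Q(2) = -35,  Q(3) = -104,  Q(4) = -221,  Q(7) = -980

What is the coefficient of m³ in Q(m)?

-2

Write Q(m) = am^5 + bm^4 + cm³ + dm² + em + p; the 6 given values yield a linear system in the 6 coefficients.
Solving, the top 2 coefficients vanish, and Q(m) = -2m³ - 6m² - m + 7.
The coefficient of m³ is -2.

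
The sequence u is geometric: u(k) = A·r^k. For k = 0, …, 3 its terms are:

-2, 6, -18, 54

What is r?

Consecutive ratio: 6/(-2) = -3, and -18/6 = -3, so r = -3.
Then A·(-3)^0 = -2 gives A = -2, and u(k) = -2·(-3)^k.

-3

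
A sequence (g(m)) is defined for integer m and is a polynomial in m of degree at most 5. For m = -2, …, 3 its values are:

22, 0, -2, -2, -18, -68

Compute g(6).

Write g(m) = am^5 + bm^4 + cm³ + dm² + em + p; the 6 given values yield a linear system in the 6 coefficients.
Solving, the top 2 coefficients vanish, and g(m) = -3m³ + m² + 2m - 2.
Then g(6) = -602.

-602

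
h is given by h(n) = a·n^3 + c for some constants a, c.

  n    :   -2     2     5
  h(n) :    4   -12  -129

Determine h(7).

-347

From h(-2) = 4 and h(2) = -12: -8a + c = 4 and 8a + c = -12.
Subtracting: 16a = -16, so a = -1; then c = 4 − (-1)·(-8) = -4.
So h(n) = -1n³ − 4, and h(7) = -347.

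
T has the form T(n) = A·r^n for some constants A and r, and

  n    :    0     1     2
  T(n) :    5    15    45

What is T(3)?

135

Consecutive ratio: 15/5 = 3, and 45/15 = 3, so r = 3.
Then A·3^0 = 5 gives A = 5, and T(n) = 5·3^n.
T(3) = 5·3^3 = 135.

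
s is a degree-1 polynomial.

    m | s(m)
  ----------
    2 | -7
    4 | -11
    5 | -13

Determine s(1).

-5

Write s(m) = am + b; the 3 given values yield a linear system in the 2 coefficients.
Solving, s(m) = -2m - 3.
Then s(1) = -5.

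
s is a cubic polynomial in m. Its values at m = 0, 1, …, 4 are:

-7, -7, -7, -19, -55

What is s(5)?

-127

First differences: 0, 0, -12, -36. Second differences: 0, -12, -24. Third differences: -12, -12.
Level-3 differences are constant, so s has degree 3.
Fitting a degree-3 polynomial gives s(m) = -2m³ + 6m² - 4m - 7.
Then s(5) = -127.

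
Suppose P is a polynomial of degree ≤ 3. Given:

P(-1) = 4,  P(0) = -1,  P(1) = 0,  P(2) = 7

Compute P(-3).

First differences: -5, 1, 7. Second differences: 6, 6.
Level-2 differences are constant, so P has degree 2.
Fitting a degree-2 polynomial gives P(t) = 3t² - 2t - 1.
Then P(-3) = 32.

32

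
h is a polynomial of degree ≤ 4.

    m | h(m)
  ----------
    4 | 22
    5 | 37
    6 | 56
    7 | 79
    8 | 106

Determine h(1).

First differences: 15, 19, 23, 27. Second differences: 4, 4, 4.
Level-2 differences are constant, so h has degree 2.
Fitting a degree-2 polynomial gives h(m) = 2m² - 3m + 2.
Then h(1) = 1.

1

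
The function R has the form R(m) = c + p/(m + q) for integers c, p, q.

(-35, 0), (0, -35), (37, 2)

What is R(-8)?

(R(m) − c)(m + q) = p for each data point; the three points give a linear system in c and q, then p follows.
Solving: c = 1, q = -1, p = 36, so R(m) = 1 + 36/(m − 1).
Then R(-8) = 1 + 36/(-9) = -3.

-3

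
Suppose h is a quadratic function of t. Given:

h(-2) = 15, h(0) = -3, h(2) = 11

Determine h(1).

Write h(t) = at² + bt + c; the 3 given values yield a linear system in the 3 coefficients.
Solving, h(t) = 4t² - t - 3.
Then h(1) = 0.

0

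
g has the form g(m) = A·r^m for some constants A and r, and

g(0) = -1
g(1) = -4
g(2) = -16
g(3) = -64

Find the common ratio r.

Consecutive ratio: -4/(-1) = 4, and -16/(-4) = 4, so r = 4.
Then A·4^0 = -1 gives A = -1, and g(m) = -1·4^m.

4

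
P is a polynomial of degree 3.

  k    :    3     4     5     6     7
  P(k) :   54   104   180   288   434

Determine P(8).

624

Write P(k) = ak³ + bk² + ck + d; the 5 given values yield a linear system in the 4 coefficients.
Solving, P(k) = k³ + k² + 6k.
Then P(8) = 624.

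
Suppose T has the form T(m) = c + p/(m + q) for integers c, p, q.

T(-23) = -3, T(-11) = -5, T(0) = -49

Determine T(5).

11

(T(m) − c)(m + q) = p for each data point; the three points give a linear system in c and q, then p follows.
Solving: c = -1, q = -1, p = 48, so T(m) = -1 + 48/(m − 1).
Then T(5) = -1 + 48/4 = 11.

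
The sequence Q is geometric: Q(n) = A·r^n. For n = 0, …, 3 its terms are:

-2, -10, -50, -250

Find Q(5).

Consecutive ratio: -10/(-2) = 5, and -50/(-10) = 5, so r = 5.
Then A·5^0 = -2 gives A = -2, and Q(n) = -2·5^n.
Q(5) = -2·5^5 = -6250.

-6250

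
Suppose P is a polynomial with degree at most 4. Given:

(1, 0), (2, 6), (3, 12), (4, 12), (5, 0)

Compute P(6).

-30

First differences: 6, 6, 0, -12. Second differences: 0, -6, -12. Third differences: -6, -6.
Level-3 differences are constant, so P has degree 3.
Fitting a degree-3 polynomial gives P(m) = -m³ + 6m² - 5m.
Then P(6) = -30.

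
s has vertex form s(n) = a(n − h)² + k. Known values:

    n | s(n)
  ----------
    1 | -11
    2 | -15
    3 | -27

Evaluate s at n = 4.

First differences -4, -12; second difference -8 = 2a, so a = -4.
Expanding, the n-coefficient is −2ah = 8h; matching it to the data gives h = 1, and then k = -11.
So s(n) = -4(n − 1)² − 11.
s(4) = -4·3² − 11 = -47.

-47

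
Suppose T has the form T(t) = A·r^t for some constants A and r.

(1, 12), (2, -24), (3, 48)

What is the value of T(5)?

192

Consecutive ratio: -24/12 = -2, and 48/(-24) = -2, so r = -2.
Then A·(-2)^1 = 12 gives A = -6, and T(t) = -6·(-2)^t.
T(5) = -6·(-2)^5 = 192.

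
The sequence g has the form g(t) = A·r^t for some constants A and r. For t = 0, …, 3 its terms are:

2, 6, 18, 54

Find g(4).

162

Consecutive ratio: 6/2 = 3, and 18/6 = 3, so r = 3.
Then A·3^0 = 2 gives A = 2, and g(t) = 2·3^t.
g(4) = 2·3^4 = 162.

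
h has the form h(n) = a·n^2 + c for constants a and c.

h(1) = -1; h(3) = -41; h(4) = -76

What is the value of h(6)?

From h(1) = -1 and h(3) = -41: 1a + c = -1 and 9a + c = -41.
Subtracting: 8a = -40, so a = -5; then c = -1 − (-5)·1 = 4.
So h(n) = -5n² + 4, and h(6) = -176.

-176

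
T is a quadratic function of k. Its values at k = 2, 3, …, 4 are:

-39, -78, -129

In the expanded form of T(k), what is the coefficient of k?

Write T(k) = ak² + bk + c; the 3 given values yield a linear system in the 3 coefficients.
Solving, T(k) = -6k² - 9k + 3.
The coefficient of k is -9.

-9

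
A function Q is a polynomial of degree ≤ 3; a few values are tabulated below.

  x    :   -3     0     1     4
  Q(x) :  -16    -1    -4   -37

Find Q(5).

-56

Write Q(x) = ax³ + bx² + cx + d; the 4 given values yield a linear system in the 4 coefficients.
Solving, the leading coefficient vanishes, and Q(x) = -2x² - x - 1.
Then Q(5) = -56.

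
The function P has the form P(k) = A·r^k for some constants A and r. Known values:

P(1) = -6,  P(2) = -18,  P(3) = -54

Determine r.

Consecutive ratio: -18/(-6) = 3, and -54/(-18) = 3, so r = 3.
Then A·3^1 = -6 gives A = -2, and P(k) = -2·3^k.

3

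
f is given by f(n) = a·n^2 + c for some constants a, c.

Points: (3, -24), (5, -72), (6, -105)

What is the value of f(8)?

From f(3) = -24 and f(5) = -72: 9a + c = -24 and 25a + c = -72.
Subtracting: 16a = -48, so a = -3; then c = -24 − (-3)·9 = 3.
So f(n) = -3n² + 3, and f(8) = -189.

-189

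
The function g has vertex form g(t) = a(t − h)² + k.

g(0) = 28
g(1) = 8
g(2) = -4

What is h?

First differences -20, -12; second difference 8 = 2a, so a = 4.
Expanding, the t-coefficient is −2ah = -8h; matching it to the data gives h = 3, and then k = -8.
So g(t) = 4(t − 3)² − 8.
Hence h = 3.

3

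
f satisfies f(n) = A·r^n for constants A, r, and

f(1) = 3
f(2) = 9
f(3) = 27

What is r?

Consecutive ratio: 9/3 = 3, and 27/9 = 3, so r = 3.
Then A·3^1 = 3 gives A = 1, and f(n) = 1·3^n.

3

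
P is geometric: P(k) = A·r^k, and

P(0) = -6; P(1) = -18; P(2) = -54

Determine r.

Consecutive ratio: -18/(-6) = 3, and -54/(-18) = 3, so r = 3.
Then A·3^0 = -6 gives A = -6, and P(k) = -6·3^k.

3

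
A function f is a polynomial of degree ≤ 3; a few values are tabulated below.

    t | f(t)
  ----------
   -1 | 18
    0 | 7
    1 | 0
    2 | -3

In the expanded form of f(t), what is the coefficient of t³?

0

Write f(t) = at³ + bt² + ct + d; the 4 given values yield a linear system in the 4 coefficients.
Solving, the leading coefficient vanishes, and f(t) = 2t² - 9t + 7.
The coefficient of t³ is 0.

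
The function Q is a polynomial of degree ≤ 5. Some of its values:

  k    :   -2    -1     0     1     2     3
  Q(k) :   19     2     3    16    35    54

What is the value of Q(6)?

First differences: -17, 1, 13, 19, 19. Second differences: 18, 12, 6, 0. Third differences: -6, -6, -6.
Level-3 differences are constant, so Q has degree 3.
Fitting a degree-3 polynomial gives Q(k) = -k³ + 6k² + 8k + 3.
Then Q(6) = 51.

51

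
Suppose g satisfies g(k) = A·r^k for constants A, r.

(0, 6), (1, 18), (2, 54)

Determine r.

3

Consecutive ratio: 18/6 = 3, and 54/18 = 3, so r = 3.
Then A·3^0 = 6 gives A = 6, and g(k) = 6·3^k.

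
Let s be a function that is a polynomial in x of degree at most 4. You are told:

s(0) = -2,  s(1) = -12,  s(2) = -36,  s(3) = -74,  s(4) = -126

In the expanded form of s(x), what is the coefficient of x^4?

0

Write s(x) = ax^4 + bx³ + cx² + dx + e; the 5 given values yield a linear system in the 5 coefficients.
Solving, the top 2 coefficients vanish, and s(x) = -7x² - 3x - 2.
The coefficient of x^4 is 0.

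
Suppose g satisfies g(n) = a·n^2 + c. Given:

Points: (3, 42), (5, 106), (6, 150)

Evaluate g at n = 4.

From g(3) = 42 and g(5) = 106: 9a + c = 42 and 25a + c = 106.
Subtracting: 16a = 64, so a = 4; then c = 42 − 4·9 = 6.
So g(n) = 4n² + 6, and g(4) = 70.

70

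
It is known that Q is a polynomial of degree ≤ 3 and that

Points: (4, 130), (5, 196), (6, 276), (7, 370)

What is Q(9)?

600

First differences: 66, 80, 94. Second differences: 14, 14.
Level-2 differences are constant, so Q has degree 2.
Fitting a degree-2 polynomial gives Q(n) = 7n² + 3n + 6.
Then Q(9) = 600.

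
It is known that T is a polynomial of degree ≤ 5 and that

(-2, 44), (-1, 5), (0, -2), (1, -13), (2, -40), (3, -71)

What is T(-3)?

175

Write T(k) = ak^5 + bk^4 + ck³ + dk² + ek + p; the 6 given values yield a linear system in the 6 coefficients.
Solving, the leading coefficient vanishes, and T(k) = k^4 - 4k³ - 3k² - 5k - 2.
Then T(-3) = 175.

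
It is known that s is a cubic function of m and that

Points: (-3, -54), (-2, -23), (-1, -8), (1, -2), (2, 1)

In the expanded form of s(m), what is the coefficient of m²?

-2

Write s(m) = am³ + bm² + cm + d; the 5 given values yield a linear system in the 4 coefficients.
Solving, s(m) = m³ - 2m² + 2m - 3.
The coefficient of m² is -2.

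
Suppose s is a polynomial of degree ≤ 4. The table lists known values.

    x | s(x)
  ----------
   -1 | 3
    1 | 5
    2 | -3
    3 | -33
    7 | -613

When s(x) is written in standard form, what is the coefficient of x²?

Write s(x) = ax^4 + bx³ + cx² + dx + e; the 5 given values yield a linear system in the 5 coefficients.
Solving, the leading coefficient vanishes, and s(x) = -2x³ + x² + 3x + 3.
The coefficient of x² is 1.

1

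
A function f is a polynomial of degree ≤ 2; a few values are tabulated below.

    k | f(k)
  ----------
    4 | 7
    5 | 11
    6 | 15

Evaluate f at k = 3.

3

Write f(k) = ak² + bk + c; the 3 given values yield a linear system in the 3 coefficients.
Solving, the leading coefficient vanishes, and f(k) = 4k - 9.
Then f(3) = 3.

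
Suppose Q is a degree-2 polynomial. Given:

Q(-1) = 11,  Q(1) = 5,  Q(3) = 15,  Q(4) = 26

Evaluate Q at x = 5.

Write Q(x) = ax² + bx + c; the 4 given values yield a linear system in the 3 coefficients.
Solving, Q(x) = 2x² - 3x + 6.
Then Q(5) = 41.

41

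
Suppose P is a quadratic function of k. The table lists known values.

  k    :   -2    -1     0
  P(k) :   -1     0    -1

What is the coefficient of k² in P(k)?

-1

Write P(k) = ak² + bk + c; the 3 given values yield a linear system in the 3 coefficients.
Solving, P(k) = -k² - 2k - 1.
The coefficient of k² is -1.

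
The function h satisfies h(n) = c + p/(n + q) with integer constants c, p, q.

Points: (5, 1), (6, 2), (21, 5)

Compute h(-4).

10

(h(n) − c)(n + q) = p for each data point; the three points give a linear system in c and q, then p follows.
Solving: c = 6, q = -1, p = -20, so h(n) = 6 − 20/(n − 1).
Then h(-4) = 6 − 20/(-5) = 10.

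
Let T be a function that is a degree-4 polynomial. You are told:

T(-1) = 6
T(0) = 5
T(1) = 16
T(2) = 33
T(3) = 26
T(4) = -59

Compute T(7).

-1682

Write T(k) = ak^4 + bk³ + ck² + dk + e; the 6 given values yield a linear system in the 5 coefficients.
Solving, T(k) = -k^4 + k³ + 7k² + 4k + 5.
Then T(7) = -1682.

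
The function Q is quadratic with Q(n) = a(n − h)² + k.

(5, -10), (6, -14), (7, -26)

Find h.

First differences -4, -12; second difference -8 = 2a, so a = -4.
Expanding, the n-coefficient is −2ah = 8h; matching it to the data gives h = 5, and then k = -10.
So Q(n) = -4(n − 5)² − 10.
Hence h = 5.

5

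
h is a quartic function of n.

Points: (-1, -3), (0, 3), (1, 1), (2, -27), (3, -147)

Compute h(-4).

-609

Write h(n) = an^4 + bn³ + cn² + dn + e; the 5 given values yield a linear system in the 5 coefficients.
Solving, h(n) = -2n^4 + n³ - 2n² + n + 3.
Then h(-4) = -609.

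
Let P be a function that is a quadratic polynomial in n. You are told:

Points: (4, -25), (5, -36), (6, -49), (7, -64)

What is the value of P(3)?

First differences: -11, -13, -15. Second differences: -2, -2.
Level-2 differences are constant, so P has degree 2.
Fitting a degree-2 polynomial gives P(n) = -n² - 2n - 1.
Then P(3) = -16.

-16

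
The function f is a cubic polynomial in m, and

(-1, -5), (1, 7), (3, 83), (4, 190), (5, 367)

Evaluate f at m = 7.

Write f(m) = am³ + bm² + cm + d; the 5 given values yield a linear system in the 4 coefficients.
Solving, f(m) = 3m³ - m² + 3m + 2.
Then f(7) = 1003.

1003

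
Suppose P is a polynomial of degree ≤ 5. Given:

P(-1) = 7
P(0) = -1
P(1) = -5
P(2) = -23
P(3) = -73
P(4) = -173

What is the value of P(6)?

First differences: -8, -4, -18, -50, -100. Second differences: 4, -14, -32, -50. Third differences: -18, -18, -18.
Level-3 differences are constant, so P has degree 3.
Fitting a degree-3 polynomial gives P(k) = -3k³ + 2k² - 3k - 1.
Then P(6) = -595.

-595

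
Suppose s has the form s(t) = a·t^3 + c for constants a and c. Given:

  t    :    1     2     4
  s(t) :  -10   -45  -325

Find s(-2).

From s(1) = -10 and s(2) = -45: 1a + c = -10 and 8a + c = -45.
Subtracting: 7a = -35, so a = -5; then c = -10 − (-5)·1 = -5.
So s(t) = -5t³ − 5, and s(-2) = 35.

35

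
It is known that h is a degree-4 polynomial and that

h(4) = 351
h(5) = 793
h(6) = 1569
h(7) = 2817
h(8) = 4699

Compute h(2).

Write h(x) = ax^4 + bx³ + cx² + dx + e; the 5 given values yield a linear system in the 5 coefficients.
Solving, h(x) = x^4 + x³ + x² + 3x + 3.
Then h(2) = 37.

37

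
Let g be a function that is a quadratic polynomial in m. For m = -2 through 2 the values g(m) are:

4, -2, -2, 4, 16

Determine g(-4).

Write g(m) = am² + bm + c; the 5 given values yield a linear system in the 3 coefficients.
Solving, g(m) = 3m² + 3m - 2.
Then g(-4) = 34.

34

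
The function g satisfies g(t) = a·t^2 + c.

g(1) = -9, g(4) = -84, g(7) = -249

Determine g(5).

-129

From g(1) = -9 and g(4) = -84: 1a + c = -9 and 16a + c = -84.
Subtracting: 15a = -75, so a = -5; then c = -9 − (-5)·1 = -4.
So g(t) = -5t² − 4, and g(5) = -129.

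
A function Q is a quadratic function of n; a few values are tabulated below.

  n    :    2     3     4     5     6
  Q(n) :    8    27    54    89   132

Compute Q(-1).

-1

Write Q(n) = an² + bn + c; the 5 given values yield a linear system in the 3 coefficients.
Solving, Q(n) = 4n² - n - 6.
Then Q(-1) = -1.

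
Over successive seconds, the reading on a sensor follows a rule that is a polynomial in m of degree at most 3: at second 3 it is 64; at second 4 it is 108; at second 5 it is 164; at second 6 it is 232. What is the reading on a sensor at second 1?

12

Write the value at m as g(m).
First differences: 44, 56, 68. Second differences: 12, 12.
Level-2 differences are constant, so g has degree 2.
Fitting a degree-2 polynomial gives g(m) = 6m² + 2m + 4.
Then g(1) = 12.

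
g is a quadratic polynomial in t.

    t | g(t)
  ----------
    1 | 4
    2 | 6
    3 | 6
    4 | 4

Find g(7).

Write g(t) = at² + bt + c; the 4 given values yield a linear system in the 3 coefficients.
Solving, g(t) = -t² + 5t.
Then g(7) = -14.

-14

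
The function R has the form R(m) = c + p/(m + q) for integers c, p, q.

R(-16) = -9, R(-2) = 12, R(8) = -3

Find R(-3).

(R(m) − c)(m + q) = p for each data point; the three points give a linear system in c and q, then p follows.
Solving: c = -6, q = 4, p = 36, so R(m) = -6 + 36/(m + 4).
Then R(-3) = -6 + 36/1 = 30.

30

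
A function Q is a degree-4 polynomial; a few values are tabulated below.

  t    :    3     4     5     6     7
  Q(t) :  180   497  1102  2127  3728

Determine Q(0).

Write Q(t) = at^4 + bt³ + ct² + dt + e; the 5 given values yield a linear system in the 5 coefficients.
Solving, Q(t) = t^4 + 4t³ - t² + t - 3.
Then Q(0) = -3.

-3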